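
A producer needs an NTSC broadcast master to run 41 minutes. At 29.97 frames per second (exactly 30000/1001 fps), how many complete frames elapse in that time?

73726 frames

41 min = 2460 s.
Frames = 2460 × 30000/1001 = 73800000/1001 ≈ 73726.2737.
Complete frames: 73726.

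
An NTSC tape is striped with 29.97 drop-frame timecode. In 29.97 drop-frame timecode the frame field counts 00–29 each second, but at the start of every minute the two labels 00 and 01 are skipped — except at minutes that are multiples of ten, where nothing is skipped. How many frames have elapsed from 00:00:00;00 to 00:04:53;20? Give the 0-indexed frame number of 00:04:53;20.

8802

Complete 10-minute blocks: 0, each 17982 frames → 0.
Remaining 4 whole minutes in the current block: 1800 + 3 × 1798 = 7194 frames.
Within the current minute: 53 × 30 + 20 − 2 = 1608 (labels ;00/;01 skipped at this minute). Total = 0 + 7194 + 1608 = 8802.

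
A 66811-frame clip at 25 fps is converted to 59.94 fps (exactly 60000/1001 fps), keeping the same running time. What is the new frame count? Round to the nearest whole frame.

Frames at target rate = 66811 × (60000/1001) / (25) = 160346400/1001 ≈ 160186.214.
Nearest whole frame: 160186.

160186 frames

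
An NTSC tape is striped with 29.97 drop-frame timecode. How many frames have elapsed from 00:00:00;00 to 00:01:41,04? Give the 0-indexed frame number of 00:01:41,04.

Complete 10-minute blocks: 0, each 17982 frames → 0.
Remaining 1 whole minute in the current block: 1800 + 0 × 1798 = 1800 frames.
Within the current minute: 41 × 30 + 4 − 2 = 1232 (labels ;00/;01 skipped at this minute). Total = 0 + 1800 + 1232 = 3032.

3032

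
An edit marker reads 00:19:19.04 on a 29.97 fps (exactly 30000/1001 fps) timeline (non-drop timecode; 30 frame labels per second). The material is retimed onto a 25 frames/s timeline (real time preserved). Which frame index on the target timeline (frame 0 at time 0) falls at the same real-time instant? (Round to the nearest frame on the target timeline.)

Source frame index: (0×3600 + 19×60 + 19) × 30 + 4 = 34774.
Real time: 34774 / (30000/1001) = 17404387/15000 s.
Target frame: (17404387/15000) × (25) = 17404387/600 ≈ 29007.312 → 29007.

frame 29007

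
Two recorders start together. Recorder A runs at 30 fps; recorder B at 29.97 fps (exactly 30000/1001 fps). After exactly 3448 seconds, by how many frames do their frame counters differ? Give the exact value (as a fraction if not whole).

103440/1001 frames

A emits 30 × 3448 = 103440 frames; B emits 30000/1001 × 3448 = 103440000/1001.
Difference = 103440/1001 frames (≈ 103.3367); B is behind A.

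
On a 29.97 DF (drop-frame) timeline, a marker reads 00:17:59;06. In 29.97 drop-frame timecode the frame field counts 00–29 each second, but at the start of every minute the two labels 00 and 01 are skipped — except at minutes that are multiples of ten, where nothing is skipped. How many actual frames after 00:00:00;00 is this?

Complete 10-minute blocks: 1, each 17982 frames → 17982.
Remaining 7 whole minutes in the current block: 1800 + 6 × 1798 = 12588 frames.
Within the current minute: 59 × 30 + 6 − 2 = 1774 (labels ;00/;01 skipped at this minute). Total = 17982 + 12588 + 1774 = 32344.

32344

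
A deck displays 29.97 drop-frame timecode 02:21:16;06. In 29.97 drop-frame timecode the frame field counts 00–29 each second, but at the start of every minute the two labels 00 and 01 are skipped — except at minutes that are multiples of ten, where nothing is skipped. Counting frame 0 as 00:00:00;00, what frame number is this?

As if non-drop at 30 labels/s: (2 × 3600 + 21 × 60 + 16) × 30 + 6 = 254286.
Minute boundaries passed: 141; those not divisible by 10: 141 − 14 = 127; dropped labels = 2 × 127 = 254.
Actual frame index = 254286 − 254 = 254032.

254032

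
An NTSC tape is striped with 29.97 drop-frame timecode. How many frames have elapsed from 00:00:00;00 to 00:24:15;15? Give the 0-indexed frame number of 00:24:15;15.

43621

Complete 10-minute blocks: 2, each 17982 frames → 35964.
Remaining 4 whole minutes in the current block: 1800 + 3 × 1798 = 7194 frames.
Within the current minute: 15 × 30 + 15 − 2 = 463 (labels ;00/;01 skipped at this minute). Total = 35964 + 7194 + 463 = 43621.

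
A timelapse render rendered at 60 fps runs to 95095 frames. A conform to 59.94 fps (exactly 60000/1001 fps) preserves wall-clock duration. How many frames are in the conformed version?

Target frames = source frames × (target rate / source rate) = 95095 × (60000/1001)/(60) = 95095 × 1000/1001 = 95000.

95000 frames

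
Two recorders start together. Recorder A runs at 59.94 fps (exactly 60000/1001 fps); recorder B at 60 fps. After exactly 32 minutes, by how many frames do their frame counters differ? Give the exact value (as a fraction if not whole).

32 min = 1920 s.
A emits 60000/1001 × 1920 = 115200000/1001 frames; B emits 60 × 1920 = 115200.
Difference = 115200/1001 frames (≈ 115.0849); B is ahead of A.

115200/1001 frames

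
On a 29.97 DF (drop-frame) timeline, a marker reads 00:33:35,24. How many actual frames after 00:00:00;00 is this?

60414

Complete 10-minute blocks: 3, each 17982 frames → 53946.
Remaining 3 whole minutes in the current block: 1800 + 2 × 1798 = 5396 frames.
Within the current minute: 35 × 30 + 24 − 2 = 1072 (labels ;00/;01 skipped at this minute). Total = 53946 + 5396 + 1072 = 60414.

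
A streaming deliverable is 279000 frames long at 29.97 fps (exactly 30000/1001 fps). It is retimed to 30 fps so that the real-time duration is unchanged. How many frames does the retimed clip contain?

279279 frames

Target frames = source frames × (target rate / source rate) = 279000 × (30)/(30000/1001) = 279000 × 1001/1000 = 279279.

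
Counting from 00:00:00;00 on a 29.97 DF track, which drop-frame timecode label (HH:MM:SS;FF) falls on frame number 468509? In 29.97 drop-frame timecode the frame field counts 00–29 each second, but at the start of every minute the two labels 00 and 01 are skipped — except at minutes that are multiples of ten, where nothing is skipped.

04:20:32;17

Ten DF minutes hold 17982 frames, so frame 468509 lies in block 26 (frames 467532–485513) with 977 frames into that block.
The block's first minute is 1800 frames and the rest 1798 each; 977 frames reaches minute 0, so 26 × 18 + 0 × 2 = 468 labels have been skipped so far.
Adding those back, label number 468509 + 468 = 468977 at 30 labels/s is 15632 s + 17 f = 4 h 20 min 32 s frame 17, i.e. 04:20:32;17.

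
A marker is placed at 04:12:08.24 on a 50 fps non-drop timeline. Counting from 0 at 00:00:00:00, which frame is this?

Total seconds to the label: (4 × 3600 + 12 × 60 + 8) = 15128.
Frame index = 15128 × 50 + 24 = 756424.

frame 756424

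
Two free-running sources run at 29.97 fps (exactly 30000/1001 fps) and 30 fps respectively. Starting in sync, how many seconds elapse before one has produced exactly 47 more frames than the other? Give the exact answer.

47047/30 seconds

The gap grows by |30 − 30000/1001| = 30/1001 frames per second.
Time for a 47-frame gap: 47 ÷ (30/1001) = 47047/30 s.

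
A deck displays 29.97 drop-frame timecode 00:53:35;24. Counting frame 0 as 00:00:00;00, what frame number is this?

96378

Complete 10-minute blocks: 5, each 17982 frames → 89910.
Remaining 3 whole minutes in the current block: 1800 + 2 × 1798 = 5396 frames.
Within the current minute: 35 × 30 + 24 − 2 = 1072 (labels ;00/;01 skipped at this minute). Total = 89910 + 5396 + 1072 = 96378.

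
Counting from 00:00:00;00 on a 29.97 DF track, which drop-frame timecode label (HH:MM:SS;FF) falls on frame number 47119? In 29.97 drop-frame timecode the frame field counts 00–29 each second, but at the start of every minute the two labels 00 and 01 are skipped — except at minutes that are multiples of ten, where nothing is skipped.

Ten DF minutes hold 17982 frames, so frame 47119 lies in block 2 (frames 35964–53945) with 11155 frames into that block.
The block's first minute is 1800 frames and the rest 1798 each; 11155 frames reaches minute 6, so 2 × 18 + 6 × 2 = 48 labels have been skipped so far.
Adding those back, label number 47119 + 48 = 47167 at 30 labels/s is 1572 s + 7 f = 0 h 26 min 12 s frame 7, i.e. 00:26:12;07.

00:26:12;07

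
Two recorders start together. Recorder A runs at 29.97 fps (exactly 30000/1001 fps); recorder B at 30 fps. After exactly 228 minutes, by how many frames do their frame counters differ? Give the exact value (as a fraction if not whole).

228 min = 13680 s.
A emits 30000/1001 × 13680 = 410400000/1001 frames; B emits 30 × 13680 = 410400.
Difference = 410400/1001 frames (≈ 409.9900); B is ahead of A.

410400/1001 frames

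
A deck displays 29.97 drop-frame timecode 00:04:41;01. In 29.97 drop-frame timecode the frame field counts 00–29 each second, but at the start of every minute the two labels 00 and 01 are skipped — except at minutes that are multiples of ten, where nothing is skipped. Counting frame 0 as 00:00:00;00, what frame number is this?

8423

Complete 10-minute blocks: 0, each 17982 frames → 0.
Remaining 4 whole minutes in the current block: 1800 + 3 × 1798 = 7194 frames.
Within the current minute: 41 × 30 + 1 − 2 = 1229 (labels ;00/;01 skipped at this minute). Total = 0 + 7194 + 1229 = 8423.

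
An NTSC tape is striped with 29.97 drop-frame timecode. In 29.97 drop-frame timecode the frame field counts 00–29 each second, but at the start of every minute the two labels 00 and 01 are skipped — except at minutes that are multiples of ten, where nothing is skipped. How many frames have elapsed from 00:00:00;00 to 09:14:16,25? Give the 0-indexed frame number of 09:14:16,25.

As if non-drop at 30 labels/s: (9 × 3600 + 14 × 60 + 16) × 30 + 25 = 997705.
Minute boundaries passed: 554; those not divisible by 10: 554 − 55 = 499; dropped labels = 2 × 499 = 998.
Actual frame index = 997705 − 998 = 996707.

996707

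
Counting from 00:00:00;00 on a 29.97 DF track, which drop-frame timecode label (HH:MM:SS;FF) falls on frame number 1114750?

Each 10-minute DF block holds 10 × 60 × 30 − 9 × 2 = 17982 frames. 1114750 ÷ 17982 → 61 full blocks, remainder 17848.
Within the partial block the first minute is 1800 frames and each further minute 1798, so 9 further minute boundaries passed. Total skipped labels = 18 × 61 + 2 × 9 = 1116.
Non-drop label index = 1114750 + 1116 = 1115866; at 30 labels/s that is 10:19:55:16, i.e. DF 10:19:55;16.

10:19:55;16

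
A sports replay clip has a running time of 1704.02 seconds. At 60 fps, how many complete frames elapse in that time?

102241 frames

Frames = 1704.02 × 60 = 511206/5 ≈ 102241.2000.
Complete frames: 102241.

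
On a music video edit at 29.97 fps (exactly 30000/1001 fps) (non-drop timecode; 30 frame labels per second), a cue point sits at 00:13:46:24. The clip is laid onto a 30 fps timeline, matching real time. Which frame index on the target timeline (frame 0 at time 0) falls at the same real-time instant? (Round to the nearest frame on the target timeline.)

frame 24829

Source frame index: (0×3600 + 13×60 + 46) × 30 + 24 = 24804.
Real time: 24804 / (30000/1001) = 2069067/2500 s.
Target frame: (2069067/2500) × (30) = 6207201/250 ≈ 24828.804 → 24829.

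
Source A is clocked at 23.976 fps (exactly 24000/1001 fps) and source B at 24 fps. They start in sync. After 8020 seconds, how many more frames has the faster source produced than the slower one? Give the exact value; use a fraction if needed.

192480/1001 frames

A emits 24000/1001 × 8020 = 192480000/1001 frames; B emits 24 × 8020 = 192480.
Difference = 192480/1001 frames (≈ 192.2877); B is ahead of A.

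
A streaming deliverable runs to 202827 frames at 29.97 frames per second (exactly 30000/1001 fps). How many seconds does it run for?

6767.6609 seconds

Running time = 202827 / (30000/1001) = 6767.6609 s.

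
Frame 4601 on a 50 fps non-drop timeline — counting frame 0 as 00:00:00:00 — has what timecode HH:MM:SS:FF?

00:01:32:01

4601 ÷ 50 = 92 full seconds, remainder 1 frame.
92 s = 0 h 1 min 32 s.
Timecode: 00:01:32:01.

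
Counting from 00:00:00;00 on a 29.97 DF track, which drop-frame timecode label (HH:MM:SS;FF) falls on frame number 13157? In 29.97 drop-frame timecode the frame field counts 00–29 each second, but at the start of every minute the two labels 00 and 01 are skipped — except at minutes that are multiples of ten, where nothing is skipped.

00:07:19;01

Each 10-minute DF block holds 10 × 60 × 30 − 9 × 2 = 17982 frames. 13157 ÷ 17982 → 0 full blocks, remainder 13157.
Within the partial block the first minute is 1800 frames and each further minute 1798, so 7 further minute boundaries passed. Total skipped labels = 18 × 0 + 2 × 7 = 14.
Non-drop label index = 13157 + 14 = 13171; at 30 labels/s that is 00:07:19:01, i.e. DF 00:07:19;01.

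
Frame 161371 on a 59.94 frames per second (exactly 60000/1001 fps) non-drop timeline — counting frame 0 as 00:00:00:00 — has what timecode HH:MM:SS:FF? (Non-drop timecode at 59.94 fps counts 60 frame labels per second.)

161371 ÷ 60 = 2689 full seconds, remainder 31 frames.
2689 s = 0 h 44 min 49 s.
Timecode: 00:44:49:31.

00:44:49:31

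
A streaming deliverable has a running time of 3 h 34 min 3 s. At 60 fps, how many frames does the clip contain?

770580 frames

3 h 34 min 3 s = 12843 s.
Frames = 12843 × 60 = 770580.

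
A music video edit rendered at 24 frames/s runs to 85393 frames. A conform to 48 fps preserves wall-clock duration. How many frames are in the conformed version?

Frames at target rate = 85393 × (48) / (24) = 170786.

170786 frames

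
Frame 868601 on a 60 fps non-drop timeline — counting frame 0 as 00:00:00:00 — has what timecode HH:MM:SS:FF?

04:01:16:41

868601 ÷ 60 = 14476 full seconds, remainder 41 frames.
14476 s = 4 h 1 min 16 s.
Timecode: 04:01:16:41.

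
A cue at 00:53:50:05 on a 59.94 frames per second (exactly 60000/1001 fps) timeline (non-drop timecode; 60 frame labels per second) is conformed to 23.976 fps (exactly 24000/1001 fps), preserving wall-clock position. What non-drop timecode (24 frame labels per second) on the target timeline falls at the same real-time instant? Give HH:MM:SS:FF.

00:53:50:02

Source frame index: (0×3600 + 53×60 + 50) × 60 + 5 = 193805.
Real time: 193805 / (60000/1001) = 38799761/12000 s.
Target frame: (38799761/12000) × (24000/1001) = 77522.
At 24 labels/s: frame 77522 → 00:53:50:02.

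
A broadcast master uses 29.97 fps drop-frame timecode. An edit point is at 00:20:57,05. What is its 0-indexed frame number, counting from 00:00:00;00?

37679

As if non-drop at 30 labels/s: (0 × 3600 + 20 × 60 + 57) × 30 + 5 = 37715.
Minute boundaries passed: 20; those not divisible by 10: 20 − 2 = 18; dropped labels = 2 × 18 = 36.
Actual frame index = 37715 − 36 = 37679.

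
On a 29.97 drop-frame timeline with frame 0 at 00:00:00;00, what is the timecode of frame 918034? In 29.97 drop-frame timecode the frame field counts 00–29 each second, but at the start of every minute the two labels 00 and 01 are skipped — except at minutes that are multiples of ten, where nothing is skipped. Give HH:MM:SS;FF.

Ten DF minutes hold 17982 frames, so frame 918034 lies in block 51 (frames 917082–935063) with 952 frames into that block.
The block's first minute is 1800 frames and the rest 1798 each; 952 frames reaches minute 0, so 51 × 18 + 0 × 2 = 918 labels have been skipped so far.
Adding those back, label number 918034 + 918 = 918952 at 30 labels/s is 30631 s + 22 f = 8 h 30 min 31 s frame 22, i.e. 08:30:31;22.

08:30:31;22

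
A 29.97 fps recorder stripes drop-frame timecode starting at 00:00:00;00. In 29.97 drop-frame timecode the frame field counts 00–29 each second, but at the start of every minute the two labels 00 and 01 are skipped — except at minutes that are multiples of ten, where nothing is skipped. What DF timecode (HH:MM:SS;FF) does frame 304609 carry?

02:49:23;25

Each 10-minute DF block holds 10 × 60 × 30 − 9 × 2 = 17982 frames. 304609 ÷ 17982 → 16 full blocks, remainder 16897.
Within the partial block the first minute is 1800 frames and each further minute 1798, so 9 further minute boundaries passed. Total skipped labels = 18 × 16 + 2 × 9 = 306.
Non-drop label index = 304609 + 306 = 304915; at 30 labels/s that is 02:49:23:25, i.e. DF 02:49:23;25.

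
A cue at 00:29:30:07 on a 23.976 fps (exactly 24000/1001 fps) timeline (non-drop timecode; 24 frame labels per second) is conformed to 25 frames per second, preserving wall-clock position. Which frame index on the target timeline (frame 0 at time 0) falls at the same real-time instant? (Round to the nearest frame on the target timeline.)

frame 44302

Source frame index: (0×3600 + 29×60 + 30) × 24 + 7 = 42487.
Real time: 42487 / (24000/1001) = 42529487/24000 s.
Target frame: (42529487/24000) × (25) = 42529487/960 ≈ 44301.549 → 44302.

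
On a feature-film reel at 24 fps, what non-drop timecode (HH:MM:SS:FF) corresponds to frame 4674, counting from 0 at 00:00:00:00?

00:03:14:18

4674 ÷ 24 = 194 full seconds, remainder 18 frames.
194 s = 0 h 3 min 14 s.
Timecode: 00:03:14:18.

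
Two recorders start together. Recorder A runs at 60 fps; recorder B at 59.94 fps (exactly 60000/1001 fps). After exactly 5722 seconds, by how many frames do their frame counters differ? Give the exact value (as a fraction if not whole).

343320/1001 frames

A emits 60 × 5722 = 343320 frames; B emits 60000/1001 × 5722 = 343320000/1001.
Difference = 343320/1001 frames (≈ 342.9770); B is behind A.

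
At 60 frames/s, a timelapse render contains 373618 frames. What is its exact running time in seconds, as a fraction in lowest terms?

Running time = 373618 ÷ (60) = 373618 × 1/60 = 186809/30 s.

186809/30 seconds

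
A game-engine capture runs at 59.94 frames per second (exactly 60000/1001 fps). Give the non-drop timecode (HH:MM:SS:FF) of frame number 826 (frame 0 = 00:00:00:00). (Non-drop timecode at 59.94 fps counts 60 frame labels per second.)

826 ÷ 60 = 13 full seconds, remainder 46 frames.
13 s = 0 h 0 min 13 s.
Timecode: 00:00:13:46.

00:00:13:46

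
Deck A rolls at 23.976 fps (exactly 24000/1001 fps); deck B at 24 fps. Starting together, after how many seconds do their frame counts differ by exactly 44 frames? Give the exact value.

The gap grows by |24 − 24000/1001| = 24/1001 frames per second.
Time for a 44-frame gap: 44 ÷ (24/1001) = 11011/6 s.

11011/6 seconds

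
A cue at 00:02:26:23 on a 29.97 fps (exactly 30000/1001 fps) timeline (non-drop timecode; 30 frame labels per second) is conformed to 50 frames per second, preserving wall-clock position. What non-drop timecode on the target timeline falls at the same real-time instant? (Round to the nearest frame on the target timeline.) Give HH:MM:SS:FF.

Source frame index: (0×3600 + 2×60 + 26) × 30 + 23 = 4403.
Real time: 4403 / (30000/1001) = 4407403/30000 s.
Target frame: (4407403/30000) × (50) = 4407403/600 ≈ 7345.672 → 7346.
At 50 labels/s: frame 7346 → 00:02:26:46.

00:02:26:46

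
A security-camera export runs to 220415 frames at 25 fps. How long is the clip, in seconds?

Running time = 220415 / (25) = 8816.6 s.

8816.6 seconds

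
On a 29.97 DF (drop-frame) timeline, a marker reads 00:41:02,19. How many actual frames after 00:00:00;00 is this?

73805

As if non-drop at 30 labels/s: (0 × 3600 + 41 × 60 + 2) × 30 + 19 = 73879.
Minute boundaries passed: 41; those not divisible by 10: 41 − 4 = 37; dropped labels = 2 × 37 = 74.
Actual frame index = 73879 − 74 = 73805.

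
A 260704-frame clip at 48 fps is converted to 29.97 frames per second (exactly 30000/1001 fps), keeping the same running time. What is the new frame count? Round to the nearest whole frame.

Frames at target rate = 260704 × (30000/1001) / (48) = 162940000/1001 ≈ 162777.223.
Nearest whole frame: 162777.

162777 frames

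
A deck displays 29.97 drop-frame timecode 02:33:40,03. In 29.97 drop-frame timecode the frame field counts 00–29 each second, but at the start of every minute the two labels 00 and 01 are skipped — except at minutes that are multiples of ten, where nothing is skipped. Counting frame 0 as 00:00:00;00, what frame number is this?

Complete 10-minute blocks: 15, each 17982 frames → 269730.
Remaining 3 whole minutes in the current block: 1800 + 2 × 1798 = 5396 frames.
Within the current minute: 40 × 30 + 3 − 2 = 1201 (labels ;00/;01 skipped at this minute). Total = 269730 + 5396 + 1201 = 276327.

276327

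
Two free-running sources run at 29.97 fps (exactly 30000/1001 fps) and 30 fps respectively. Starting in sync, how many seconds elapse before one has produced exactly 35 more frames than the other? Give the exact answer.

The gap grows by |30 − 30000/1001| = 30/1001 frames per second.
Time for a 35-frame gap: 35 ÷ (30/1001) = 7007/6 s.

7007/6 seconds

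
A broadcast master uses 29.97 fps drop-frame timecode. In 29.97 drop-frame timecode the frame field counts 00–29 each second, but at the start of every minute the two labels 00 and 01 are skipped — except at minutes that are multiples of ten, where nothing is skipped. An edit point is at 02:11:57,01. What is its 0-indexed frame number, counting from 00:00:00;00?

237275

Complete 10-minute blocks: 13, each 17982 frames → 233766.
Remaining 1 whole minute in the current block: 1800 + 0 × 1798 = 1800 frames.
Within the current minute: 57 × 30 + 1 − 2 = 1709 (labels ;00/;01 skipped at this minute). Total = 233766 + 1800 + 1709 = 237275.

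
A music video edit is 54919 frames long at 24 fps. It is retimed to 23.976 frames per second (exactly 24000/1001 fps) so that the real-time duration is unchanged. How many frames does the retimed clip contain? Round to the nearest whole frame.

54864 frames

Frames at target rate = 54919 × (24000/1001) / (24) = 54919000/1001 ≈ 54864.136.
Nearest whole frame: 54864.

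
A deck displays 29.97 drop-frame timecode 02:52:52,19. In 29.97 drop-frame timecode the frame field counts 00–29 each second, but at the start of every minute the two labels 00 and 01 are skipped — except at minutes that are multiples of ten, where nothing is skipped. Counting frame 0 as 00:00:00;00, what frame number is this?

310869

As if non-drop at 30 labels/s: (2 × 3600 + 52 × 60 + 52) × 30 + 19 = 311179.
Minute boundaries passed: 172; those not divisible by 10: 172 − 17 = 155; dropped labels = 2 × 155 = 310.
Actual frame index = 311179 − 310 = 310869.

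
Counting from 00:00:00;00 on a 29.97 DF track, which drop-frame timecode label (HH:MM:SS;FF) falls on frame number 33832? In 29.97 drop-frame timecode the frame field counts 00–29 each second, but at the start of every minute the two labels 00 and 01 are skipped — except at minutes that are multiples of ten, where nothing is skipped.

00:18:48;26

Ten DF minutes hold 17982 frames, so frame 33832 lies in block 1 (frames 17982–35963) with 15850 frames into that block.
The block's first minute is 1800 frames and the rest 1798 each; 15850 frames reaches minute 8, so 1 × 18 + 8 × 2 = 34 labels have been skipped so far.
Adding those back, label number 33832 + 34 = 33866 at 30 labels/s is 1128 s + 26 f = 0 h 18 min 48 s frame 26, i.e. 00:18:48;26.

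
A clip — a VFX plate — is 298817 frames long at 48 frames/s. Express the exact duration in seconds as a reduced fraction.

298817/48 seconds

Running time = 298817 ÷ (48) = 298817 × 1/48 = 298817/48 s.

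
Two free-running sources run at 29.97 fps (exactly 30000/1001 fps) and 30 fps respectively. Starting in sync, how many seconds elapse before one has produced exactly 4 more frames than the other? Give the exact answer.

2002/15 seconds

The gap grows by |30 − 30000/1001| = 30/1001 frames per second.
Time for a 4-frame gap: 4 ÷ (30/1001) = 2002/15 s.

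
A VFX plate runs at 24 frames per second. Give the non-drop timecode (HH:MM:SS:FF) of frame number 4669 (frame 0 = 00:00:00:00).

00:03:14:13

4669 ÷ 24 = 194 full seconds, remainder 13 frames.
194 s = 0 h 3 min 14 s.
Timecode: 00:03:14:13.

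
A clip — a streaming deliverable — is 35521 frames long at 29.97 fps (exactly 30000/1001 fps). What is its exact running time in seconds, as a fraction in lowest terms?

35556521/30000 seconds

Running time = 35521 ÷ (30000/1001) = 35521 × 1001/30000 = 35556521/30000 s.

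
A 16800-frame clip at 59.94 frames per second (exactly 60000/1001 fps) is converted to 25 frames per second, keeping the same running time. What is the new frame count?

Target frames = source frames × (target rate / source rate) = 16800 × (25)/(60000/1001) = 16800 × 1001/2400 = 7007.

7007 frames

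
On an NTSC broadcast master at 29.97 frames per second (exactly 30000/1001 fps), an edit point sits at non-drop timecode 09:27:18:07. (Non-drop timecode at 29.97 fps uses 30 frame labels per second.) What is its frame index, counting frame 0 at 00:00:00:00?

Total seconds to the label: (9 × 3600 + 27 × 60 + 18) = 34038.
Frame index = 34038 × 30 + 7 = 1021147.

1021147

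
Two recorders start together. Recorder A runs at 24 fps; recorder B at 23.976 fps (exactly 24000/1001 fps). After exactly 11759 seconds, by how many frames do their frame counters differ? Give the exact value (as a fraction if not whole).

A emits 24 × 11759 = 282216 frames; B emits 24000/1001 × 11759 = 25656000/91.
Difference = 25656/91 frames (≈ 281.9341); B is behind A.

25656/91 frames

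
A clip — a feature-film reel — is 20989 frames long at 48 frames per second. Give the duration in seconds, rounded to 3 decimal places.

437.271 seconds

Running time = 20989 × 1/48 = 20989/48 s ≈ 437.271 s.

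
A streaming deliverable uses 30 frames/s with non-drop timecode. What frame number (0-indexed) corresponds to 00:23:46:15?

Total seconds to the label: (0 × 3600 + 23 × 60 + 46) = 1426.
Frame index = 1426 × 30 + 15 = 42795.

frame 42795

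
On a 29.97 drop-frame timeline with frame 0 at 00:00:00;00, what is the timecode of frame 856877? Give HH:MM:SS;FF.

07:56:31;05

Ten DF minutes hold 17982 frames, so frame 856877 lies in block 47 (frames 845154–863135) with 11723 frames into that block.
The block's first minute is 1800 frames and the rest 1798 each; 11723 frames reaches minute 6, so 47 × 18 + 6 × 2 = 858 labels have been skipped so far.
Adding those back, label number 856877 + 858 = 857735 at 30 labels/s is 28591 s + 5 f = 7 h 56 min 31 s frame 5, i.e. 07:56:31;05.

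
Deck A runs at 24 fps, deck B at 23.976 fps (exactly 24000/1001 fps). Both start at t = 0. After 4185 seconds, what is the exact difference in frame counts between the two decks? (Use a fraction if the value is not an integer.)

A emits 24 × 4185 = 100440 frames; B emits 24000/1001 × 4185 = 100440000/1001.
Difference = 100440/1001 frames (≈ 100.3397); B is behind A.

100440/1001 frames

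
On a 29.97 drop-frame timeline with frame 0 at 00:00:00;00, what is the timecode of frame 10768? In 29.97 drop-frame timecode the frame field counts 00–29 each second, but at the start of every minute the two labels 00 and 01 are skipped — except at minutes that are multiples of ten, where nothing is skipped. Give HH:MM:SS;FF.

00:05:59;08

Ten DF minutes hold 17982 frames, so frame 10768 lies in block 0 (frames 0–17981) with 10768 frames into that block.
The block's first minute is 1800 frames and the rest 1798 each; 10768 frames reaches minute 5, so 0 × 18 + 5 × 2 = 10 labels have been skipped so far.
Adding those back, label number 10768 + 10 = 10778 at 30 labels/s is 359 s + 8 f = 0 h 5 min 59 s frame 8, i.e. 00:05:59;08.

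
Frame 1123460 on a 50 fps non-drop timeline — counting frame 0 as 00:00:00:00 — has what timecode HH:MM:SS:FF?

1123460 ÷ 50 = 22469 full seconds, remainder 10 frames.
22469 s = 6 h 14 min 29 s.
Timecode: 06:14:29:10.

06:14:29:10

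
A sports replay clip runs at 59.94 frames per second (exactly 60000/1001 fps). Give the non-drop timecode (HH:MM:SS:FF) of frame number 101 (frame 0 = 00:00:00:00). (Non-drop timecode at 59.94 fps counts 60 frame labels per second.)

101 ÷ 60 = 1 full seconds, remainder 41 frames.
1 s = 0 h 0 min 1 s.
Timecode: 00:00:01:41.

00:00:01:41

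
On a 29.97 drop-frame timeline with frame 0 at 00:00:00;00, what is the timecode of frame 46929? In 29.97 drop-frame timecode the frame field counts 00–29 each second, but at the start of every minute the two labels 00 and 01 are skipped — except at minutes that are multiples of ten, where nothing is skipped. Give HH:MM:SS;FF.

Each 10-minute DF block holds 10 × 60 × 30 − 9 × 2 = 17982 frames. 46929 ÷ 17982 → 2 full blocks, remainder 10965.
Within the partial block the first minute is 1800 frames and each further minute 1798, so 6 further minute boundaries passed. Total skipped labels = 18 × 2 + 2 × 6 = 48.
Non-drop label index = 46929 + 48 = 46977; at 30 labels/s that is 00:26:05:27, i.e. DF 00:26:05;27.

00:26:05;27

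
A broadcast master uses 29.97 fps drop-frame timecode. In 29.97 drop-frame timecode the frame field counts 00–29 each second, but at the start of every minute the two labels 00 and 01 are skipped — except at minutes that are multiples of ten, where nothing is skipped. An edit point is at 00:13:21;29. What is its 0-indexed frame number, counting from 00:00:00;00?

24035

Complete 10-minute blocks: 1, each 17982 frames → 17982.
Remaining 3 whole minutes in the current block: 1800 + 2 × 1798 = 5396 frames.
Within the current minute: 21 × 30 + 29 − 2 = 657 (labels ;00/;01 skipped at this minute). Total = 17982 + 5396 + 657 = 24035.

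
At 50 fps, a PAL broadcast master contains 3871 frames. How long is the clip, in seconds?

77.42 seconds

Running time = 3871 / (50) = 77.42 s.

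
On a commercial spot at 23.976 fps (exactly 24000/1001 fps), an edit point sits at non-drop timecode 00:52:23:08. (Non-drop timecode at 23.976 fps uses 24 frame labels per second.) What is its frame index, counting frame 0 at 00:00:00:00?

Total seconds to the label: (0 × 3600 + 52 × 60 + 23) = 3143.
Frame index = 3143 × 24 + 8 = 75440.

75440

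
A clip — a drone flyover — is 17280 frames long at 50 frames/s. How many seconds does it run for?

345.6 seconds

Running time = 17280 / (50) = 345.6 s.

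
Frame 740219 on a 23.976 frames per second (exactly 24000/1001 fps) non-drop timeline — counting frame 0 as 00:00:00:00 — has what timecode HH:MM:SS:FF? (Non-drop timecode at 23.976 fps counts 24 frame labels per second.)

08:34:02:11

740219 ÷ 24 = 30842 full seconds, remainder 11 frames.
30842 s = 8 h 34 min 2 s.
Timecode: 08:34:02:11.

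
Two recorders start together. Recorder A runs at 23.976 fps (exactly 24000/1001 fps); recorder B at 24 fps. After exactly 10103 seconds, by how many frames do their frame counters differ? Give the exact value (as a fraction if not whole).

242472/1001 frames

A emits 24000/1001 × 10103 = 242472000/1001 frames; B emits 24 × 10103 = 242472.
Difference = 242472/1001 frames (≈ 242.2298); B is ahead of A.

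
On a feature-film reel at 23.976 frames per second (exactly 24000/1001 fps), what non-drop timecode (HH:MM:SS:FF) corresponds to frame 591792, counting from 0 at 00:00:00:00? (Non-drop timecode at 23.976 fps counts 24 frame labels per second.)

591792 ÷ 24 = 24658 full seconds, remainder 0 frames.
24658 s = 6 h 50 min 58 s.
Timecode: 06:50:58:00.

06:50:58:00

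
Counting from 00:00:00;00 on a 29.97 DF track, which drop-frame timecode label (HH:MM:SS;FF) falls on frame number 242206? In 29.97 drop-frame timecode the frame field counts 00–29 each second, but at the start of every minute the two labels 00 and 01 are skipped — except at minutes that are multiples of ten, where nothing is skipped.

Ten DF minutes hold 17982 frames, so frame 242206 lies in block 13 (frames 233766–251747) with 8440 frames into that block.
The block's first minute is 1800 frames and the rest 1798 each; 8440 frames reaches minute 4, so 13 × 18 + 4 × 2 = 242 labels have been skipped so far.
Adding those back, label number 242206 + 242 = 242448 at 30 labels/s is 8081 s + 18 f = 2 h 14 min 41 s frame 18, i.e. 02:14:41;18.

02:14:41;18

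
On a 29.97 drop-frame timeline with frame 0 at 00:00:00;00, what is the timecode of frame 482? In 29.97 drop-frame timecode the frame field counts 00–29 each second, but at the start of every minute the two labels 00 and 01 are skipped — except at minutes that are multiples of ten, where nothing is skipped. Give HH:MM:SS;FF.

Ten DF minutes hold 17982 frames, so frame 482 lies in block 0 (frames 0–17981) with 482 frames into that block.
The block's first minute is 1800 frames and the rest 1798 each; 482 frames reaches minute 0, so 0 × 18 + 0 × 2 = 0 labels have been skipped so far.
Adding those back, label number 482 + 0 = 482 at 30 labels/s is 16 s + 2 f = 0 h 0 min 16 s frame 2, i.e. 00:00:16;02.

00:00:16;02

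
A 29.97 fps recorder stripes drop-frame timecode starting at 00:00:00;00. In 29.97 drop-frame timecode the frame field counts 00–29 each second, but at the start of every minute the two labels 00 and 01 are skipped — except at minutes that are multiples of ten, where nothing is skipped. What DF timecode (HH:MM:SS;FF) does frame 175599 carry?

01:37:39;05

Ten DF minutes hold 17982 frames, so frame 175599 lies in block 9 (frames 161838–179819) with 13761 frames into that block.
The block's first minute is 1800 frames and the rest 1798 each; 13761 frames reaches minute 7, so 9 × 18 + 7 × 2 = 176 labels have been skipped so far.
Adding those back, label number 175599 + 176 = 175775 at 30 labels/s is 5859 s + 5 f = 1 h 37 min 39 s frame 5, i.e. 01:37:39;05.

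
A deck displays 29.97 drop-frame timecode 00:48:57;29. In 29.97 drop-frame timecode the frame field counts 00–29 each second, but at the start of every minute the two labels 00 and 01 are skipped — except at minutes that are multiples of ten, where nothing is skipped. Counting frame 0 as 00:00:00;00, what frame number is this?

88051

Complete 10-minute blocks: 4, each 17982 frames → 71928.
Remaining 8 whole minutes in the current block: 1800 + 7 × 1798 = 14386 frames.
Within the current minute: 57 × 30 + 29 − 2 = 1737 (labels ;00/;01 skipped at this minute). Total = 71928 + 14386 + 1737 = 88051.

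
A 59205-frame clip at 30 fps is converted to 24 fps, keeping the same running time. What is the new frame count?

47364 frames

Target frames = source frames × (target rate / source rate) = 59205 × (24)/(30) = 59205 × 4/5 = 47364.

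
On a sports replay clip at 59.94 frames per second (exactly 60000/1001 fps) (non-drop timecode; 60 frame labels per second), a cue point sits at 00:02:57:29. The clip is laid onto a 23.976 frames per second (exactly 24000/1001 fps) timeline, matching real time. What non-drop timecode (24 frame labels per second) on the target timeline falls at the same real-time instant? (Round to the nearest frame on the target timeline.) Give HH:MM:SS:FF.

00:02:57:12

Source frame index: (0×3600 + 2×60 + 57) × 60 + 29 = 10649.
Real time: 10649 / (60000/1001) = 10659649/60000 s.
Target frame: (10659649/60000) × (24000/1001) = 21298/5 ≈ 4259.600 → 4260.
At 24 labels/s: frame 4260 → 00:02:57:12.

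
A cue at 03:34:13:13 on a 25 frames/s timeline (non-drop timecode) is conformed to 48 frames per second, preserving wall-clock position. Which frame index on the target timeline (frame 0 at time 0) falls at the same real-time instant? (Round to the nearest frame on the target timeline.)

Source frame index: (3×3600 + 34×60 + 13) × 25 + 13 = 321338.
Real time: 321338 / (25) = 321338/25 s.
Target frame: (321338/25) × (48) = 15424224/25 ≈ 616968.960 → 616969.

frame 616969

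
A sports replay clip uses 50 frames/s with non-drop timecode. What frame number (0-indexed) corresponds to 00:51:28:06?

frame 154406

Total seconds to the label: (0 × 3600 + 51 × 60 + 28) = 3088.
Frame index = 3088 × 50 + 6 = 154406.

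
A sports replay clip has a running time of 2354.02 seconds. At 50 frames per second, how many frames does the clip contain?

117701 frames

Frames = 2354.02 × 50 = 117701.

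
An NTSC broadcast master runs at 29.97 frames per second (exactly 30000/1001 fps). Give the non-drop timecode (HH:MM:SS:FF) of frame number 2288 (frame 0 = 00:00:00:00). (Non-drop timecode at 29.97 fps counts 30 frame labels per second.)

2288 ÷ 30 = 76 full seconds, remainder 8 frames.
76 s = 0 h 1 min 16 s.
Timecode: 00:01:16:08.

00:01:16:08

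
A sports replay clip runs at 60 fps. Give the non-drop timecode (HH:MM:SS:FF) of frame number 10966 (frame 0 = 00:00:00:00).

10966 ÷ 60 = 182 full seconds, remainder 46 frames.
182 s = 0 h 3 min 2 s.
Timecode: 00:03:02:46.

00:03:02:46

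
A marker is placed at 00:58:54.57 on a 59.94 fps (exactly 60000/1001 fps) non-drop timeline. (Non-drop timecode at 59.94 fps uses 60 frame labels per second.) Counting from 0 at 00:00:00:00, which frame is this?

Total seconds to the label: (0 × 3600 + 58 × 60 + 54) = 3534.
Frame index = 3534 × 60 + 57 = 212097.

frame 212097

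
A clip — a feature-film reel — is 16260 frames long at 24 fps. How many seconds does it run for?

Running time = 16260 / (24) = 677.5 s.

677.5 seconds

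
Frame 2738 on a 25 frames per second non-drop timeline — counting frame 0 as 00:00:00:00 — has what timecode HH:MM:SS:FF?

2738 ÷ 25 = 109 full seconds, remainder 13 frames.
109 s = 0 h 1 min 49 s.
Timecode: 00:01:49:13.

00:01:49:13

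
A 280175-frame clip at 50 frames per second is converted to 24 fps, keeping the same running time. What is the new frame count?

134484 frames

Target frames = source frames × (target rate / source rate) = 280175 × (24)/(50) = 280175 × 12/25 = 134484.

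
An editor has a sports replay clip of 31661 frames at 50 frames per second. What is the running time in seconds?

Running time = 31661 / (50) = 633.22 s.

633.22 seconds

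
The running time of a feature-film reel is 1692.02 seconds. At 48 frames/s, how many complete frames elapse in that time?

81216 frames

Frames = 1692.02 × 48 = 2030424/25 ≈ 81216.9600.
Complete frames: 81216.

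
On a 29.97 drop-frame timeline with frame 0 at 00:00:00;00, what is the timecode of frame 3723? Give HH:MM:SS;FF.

Each 10-minute DF block holds 10 × 60 × 30 − 9 × 2 = 17982 frames. 3723 ÷ 17982 → 0 full blocks, remainder 3723.
Within the partial block the first minute is 1800 frames and each further minute 1798, so 2 further minute boundaries passed. Total skipped labels = 18 × 0 + 2 × 2 = 4.
Non-drop label index = 3723 + 4 = 3727; at 30 labels/s that is 00:02:04:07, i.e. DF 00:02:04;07.

00:02:04;07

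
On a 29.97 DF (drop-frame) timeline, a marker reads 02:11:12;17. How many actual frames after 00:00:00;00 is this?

235941

Complete 10-minute blocks: 13, each 17982 frames → 233766.
Remaining 1 whole minute in the current block: 1800 + 0 × 1798 = 1800 frames.
Within the current minute: 12 × 30 + 17 − 2 = 375 (labels ;00/;01 skipped at this minute). Total = 233766 + 1800 + 375 = 235941.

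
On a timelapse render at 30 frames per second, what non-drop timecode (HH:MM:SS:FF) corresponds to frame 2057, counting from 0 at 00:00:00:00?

00:01:08:17

2057 ÷ 30 = 68 full seconds, remainder 17 frames.
68 s = 0 h 1 min 8 s.
Timecode: 00:01:08:17.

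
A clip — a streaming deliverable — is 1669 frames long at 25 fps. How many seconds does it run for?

Running time = 1669 / (25) = 66.76 s.

66.76 seconds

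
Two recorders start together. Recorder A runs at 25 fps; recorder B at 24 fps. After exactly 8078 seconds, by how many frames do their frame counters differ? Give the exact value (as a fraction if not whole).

A emits 25 × 8078 = 201950 frames; B emits 24 × 8078 = 193872.
Difference = 8078 frames; B is behind A.

8078 frames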